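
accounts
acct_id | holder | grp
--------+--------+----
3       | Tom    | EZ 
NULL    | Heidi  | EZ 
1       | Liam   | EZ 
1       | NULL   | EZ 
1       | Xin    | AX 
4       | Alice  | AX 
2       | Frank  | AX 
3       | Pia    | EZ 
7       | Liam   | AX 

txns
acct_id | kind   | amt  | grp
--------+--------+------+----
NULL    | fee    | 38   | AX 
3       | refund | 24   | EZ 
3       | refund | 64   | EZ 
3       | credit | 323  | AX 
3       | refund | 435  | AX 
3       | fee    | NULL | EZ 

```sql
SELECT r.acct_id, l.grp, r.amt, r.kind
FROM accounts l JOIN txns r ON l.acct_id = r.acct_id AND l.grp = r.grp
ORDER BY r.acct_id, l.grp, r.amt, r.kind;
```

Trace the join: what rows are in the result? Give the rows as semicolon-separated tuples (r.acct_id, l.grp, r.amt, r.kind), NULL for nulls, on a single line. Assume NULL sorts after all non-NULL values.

(3, EZ, 24, refund); (3, EZ, 24, refund); (3, EZ, 64, refund); (3, EZ, 64, refund); (3, EZ, NULL, fee); (3, EZ, NULL, fee)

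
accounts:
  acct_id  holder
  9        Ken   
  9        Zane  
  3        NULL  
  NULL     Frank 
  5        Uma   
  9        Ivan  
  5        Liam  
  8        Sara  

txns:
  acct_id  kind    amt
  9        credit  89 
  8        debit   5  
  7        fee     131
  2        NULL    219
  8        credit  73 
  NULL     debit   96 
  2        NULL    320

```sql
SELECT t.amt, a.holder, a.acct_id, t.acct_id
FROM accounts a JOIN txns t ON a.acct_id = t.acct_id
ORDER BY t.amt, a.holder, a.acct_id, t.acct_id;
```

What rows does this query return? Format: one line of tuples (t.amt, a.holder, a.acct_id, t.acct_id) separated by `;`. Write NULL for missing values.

(5, Sara, 8, 8); (73, Sara, 8, 8); (89, Ivan, 9, 9); (89, Ken, 9, 9); (89, Zane, 9, 9)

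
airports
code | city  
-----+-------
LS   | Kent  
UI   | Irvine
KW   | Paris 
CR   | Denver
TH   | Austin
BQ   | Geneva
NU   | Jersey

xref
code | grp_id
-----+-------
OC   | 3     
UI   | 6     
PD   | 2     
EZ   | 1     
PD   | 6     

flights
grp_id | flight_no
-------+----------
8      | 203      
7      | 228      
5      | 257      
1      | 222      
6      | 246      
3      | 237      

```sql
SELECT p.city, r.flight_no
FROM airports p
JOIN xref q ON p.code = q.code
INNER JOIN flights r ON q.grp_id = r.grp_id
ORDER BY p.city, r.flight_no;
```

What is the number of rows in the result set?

1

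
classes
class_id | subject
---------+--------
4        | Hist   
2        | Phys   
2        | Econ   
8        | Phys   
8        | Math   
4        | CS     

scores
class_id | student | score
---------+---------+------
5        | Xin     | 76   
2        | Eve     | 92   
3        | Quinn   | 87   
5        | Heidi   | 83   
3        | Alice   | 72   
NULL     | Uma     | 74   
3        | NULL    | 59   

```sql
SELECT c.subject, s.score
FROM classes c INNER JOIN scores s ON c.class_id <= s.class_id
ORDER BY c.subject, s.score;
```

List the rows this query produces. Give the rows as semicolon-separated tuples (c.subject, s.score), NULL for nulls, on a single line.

(CS, 76); (CS, 83); (Econ, 59); (Econ, 72); (Econ, 76); (Econ, 83); (Econ, 87); (Econ, 92); (Hist, 76); (Hist, 83); (Phys, 59); (Phys, 72); (Phys, 76); (Phys, 83); (Phys, 87); (Phys, 92)

INNER JOIN keeps only pairs where the ON condition holds.
Matching on c.class_id <= s.class_id. A NULL in a compared column never satisfies the condition.
- c (class_id=4) pairs with 2 row(s) of s.
- c (class_id=2) pairs with 6 row(s) of s.
- c (class_id=2) pairs with 6 row(s) of s.
- c (class_id=8) has no partner → excluded.
- c (class_id=8) has no partner → excluded.
- c (class_id=4) pairs with 2 row(s) of s.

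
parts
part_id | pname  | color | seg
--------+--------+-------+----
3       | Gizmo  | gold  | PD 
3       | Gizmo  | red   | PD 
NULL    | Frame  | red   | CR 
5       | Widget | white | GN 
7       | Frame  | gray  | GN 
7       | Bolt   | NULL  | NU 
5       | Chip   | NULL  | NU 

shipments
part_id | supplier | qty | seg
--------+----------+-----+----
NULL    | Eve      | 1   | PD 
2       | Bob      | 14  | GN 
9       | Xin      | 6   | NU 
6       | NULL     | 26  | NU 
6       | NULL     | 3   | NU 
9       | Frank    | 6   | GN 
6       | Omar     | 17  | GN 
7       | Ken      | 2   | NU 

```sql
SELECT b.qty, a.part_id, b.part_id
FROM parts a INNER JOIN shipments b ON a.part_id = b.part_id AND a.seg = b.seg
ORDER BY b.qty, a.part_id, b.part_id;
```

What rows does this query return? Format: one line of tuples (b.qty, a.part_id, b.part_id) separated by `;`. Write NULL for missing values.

INNER JOIN keeps only pairs where the ON condition holds.
Matching on a.part_id = b.part_id AND a.seg = b.seg. A NULL in a compared column never satisfies the condition.
- a (part_id=3, seg=PD) has no partner → excluded.
- a (part_id=3, seg=PD) has no partner → excluded.
- a (part_id=NULL, seg=CR) has no partner → excluded.
- a (part_id=5, seg=GN) has no partner → excluded.
- a (part_id=7, seg=GN) has no partner → excluded.
- a (part_id=7, seg=NU) pairs with 1 row(s) of b.
- a (part_id=5, seg=NU) has no partner → excluded.
After projecting and ordering:
b.qty | a.part_id | b.part_id
2 | 7 | 7

(2, 7, 7)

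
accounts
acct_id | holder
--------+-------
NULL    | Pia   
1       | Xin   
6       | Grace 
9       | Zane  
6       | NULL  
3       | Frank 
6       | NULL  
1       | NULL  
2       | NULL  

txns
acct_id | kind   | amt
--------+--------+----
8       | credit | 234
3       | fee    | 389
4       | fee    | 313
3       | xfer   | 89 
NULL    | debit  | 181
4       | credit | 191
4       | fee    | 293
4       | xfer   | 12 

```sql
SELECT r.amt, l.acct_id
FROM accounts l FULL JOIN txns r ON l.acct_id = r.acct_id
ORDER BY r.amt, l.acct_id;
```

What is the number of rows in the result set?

FULL OUTER JOIN keeps every row from both sides; unmatched rows get NULL for the other side's columns.
Matching on l.acct_id = r.acct_id. A NULL in a compared column never satisfies the condition.
Matched pairs: 2; unmatched l rows kept: 8; unmatched r rows kept: 6.
Total: 2 matched + 14 padded = 16 rows.

16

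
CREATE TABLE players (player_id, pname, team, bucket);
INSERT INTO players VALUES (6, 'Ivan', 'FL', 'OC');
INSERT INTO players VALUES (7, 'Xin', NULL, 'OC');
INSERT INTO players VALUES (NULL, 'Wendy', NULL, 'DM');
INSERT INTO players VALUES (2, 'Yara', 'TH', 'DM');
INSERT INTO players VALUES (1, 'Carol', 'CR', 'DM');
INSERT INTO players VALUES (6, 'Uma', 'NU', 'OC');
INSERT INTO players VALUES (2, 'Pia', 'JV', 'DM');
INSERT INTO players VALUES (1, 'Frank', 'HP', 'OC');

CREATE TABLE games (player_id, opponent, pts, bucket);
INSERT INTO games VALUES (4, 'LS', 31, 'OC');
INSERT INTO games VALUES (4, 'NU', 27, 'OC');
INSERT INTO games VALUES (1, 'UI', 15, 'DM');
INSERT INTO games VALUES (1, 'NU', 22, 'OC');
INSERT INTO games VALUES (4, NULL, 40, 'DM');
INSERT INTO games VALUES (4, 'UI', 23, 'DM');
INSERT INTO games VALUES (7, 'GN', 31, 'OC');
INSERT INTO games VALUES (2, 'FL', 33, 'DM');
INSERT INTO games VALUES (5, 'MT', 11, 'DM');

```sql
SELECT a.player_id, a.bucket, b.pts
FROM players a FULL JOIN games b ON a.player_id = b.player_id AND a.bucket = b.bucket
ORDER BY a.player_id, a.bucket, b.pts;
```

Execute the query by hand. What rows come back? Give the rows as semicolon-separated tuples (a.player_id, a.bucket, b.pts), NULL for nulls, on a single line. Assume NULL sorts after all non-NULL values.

(1, DM, 15); (1, OC, 22); (2, DM, 33); (2, DM, 33); (6, OC, NULL); (6, OC, NULL); (7, OC, 31); (NULL, DM, NULL); (NULL, NULL, 11); (NULL, NULL, 23); (NULL, NULL, 27); (NULL, NULL, 31); (NULL, NULL, 40)

FULL OUTER JOIN keeps every row from both sides; unmatched rows get NULL for the other side's columns.
Matching on a.player_id = b.player_id AND a.bucket = b.bucket. A NULL in a compared column never satisfies the condition.
Matched pairs: 5; unmatched a rows kept: 3; unmatched b rows kept: 5.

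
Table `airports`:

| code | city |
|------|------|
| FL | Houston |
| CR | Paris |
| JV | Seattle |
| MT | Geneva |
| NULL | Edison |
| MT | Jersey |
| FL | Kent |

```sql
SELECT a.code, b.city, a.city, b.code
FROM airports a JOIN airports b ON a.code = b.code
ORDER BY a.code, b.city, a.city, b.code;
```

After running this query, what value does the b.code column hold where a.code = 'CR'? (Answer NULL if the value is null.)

CR

INNER JOIN keeps only pairs where the ON condition holds.
Matching on a.code = b.code. A NULL in a compared column never satisfies the condition.
- code=FL: 2 matching b row(s), so 2 row(s) emitted.
- code=CR: 1 matching b row(s), so 1 row(s) emitted.
- code=JV: 1 matching b row(s), so 1 row(s) emitted.
- code=MT: 2 matching b row(s), so 2 row(s) emitted.
- code=NULL: no matching b row, dropped.
- code=MT: 2 matching b row(s), so 2 row(s) emitted.
- code=FL: 2 matching b row(s), so 2 row(s) emitted.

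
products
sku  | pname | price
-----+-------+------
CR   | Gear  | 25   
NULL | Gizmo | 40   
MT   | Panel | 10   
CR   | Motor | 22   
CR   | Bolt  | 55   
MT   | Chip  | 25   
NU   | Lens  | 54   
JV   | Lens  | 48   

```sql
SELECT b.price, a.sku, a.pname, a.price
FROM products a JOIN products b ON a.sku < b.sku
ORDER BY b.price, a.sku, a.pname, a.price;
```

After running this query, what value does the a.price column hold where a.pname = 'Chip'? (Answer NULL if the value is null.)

25

INNER JOIN keeps only pairs where the ON condition holds.
Matching on a.sku < b.sku. A NULL in a compared column never satisfies the condition.
- a row (sku=CR): matches 4 b row(s) → 4 output row(s).
- a row (sku=NULL): no match → dropped.
- a row (sku=MT): matches 1 b row(s) → 1 output row(s).
- a row (sku=CR): matches 4 b row(s) → 4 output row(s).
- a row (sku=CR): matches 4 b row(s) → 4 output row(s).
- a row (sku=MT): matches 1 b row(s) → 1 output row(s).
- a row (sku=NU): no match → dropped.
- a row (sku=JV): matches 3 b row(s) → 3 output row(s).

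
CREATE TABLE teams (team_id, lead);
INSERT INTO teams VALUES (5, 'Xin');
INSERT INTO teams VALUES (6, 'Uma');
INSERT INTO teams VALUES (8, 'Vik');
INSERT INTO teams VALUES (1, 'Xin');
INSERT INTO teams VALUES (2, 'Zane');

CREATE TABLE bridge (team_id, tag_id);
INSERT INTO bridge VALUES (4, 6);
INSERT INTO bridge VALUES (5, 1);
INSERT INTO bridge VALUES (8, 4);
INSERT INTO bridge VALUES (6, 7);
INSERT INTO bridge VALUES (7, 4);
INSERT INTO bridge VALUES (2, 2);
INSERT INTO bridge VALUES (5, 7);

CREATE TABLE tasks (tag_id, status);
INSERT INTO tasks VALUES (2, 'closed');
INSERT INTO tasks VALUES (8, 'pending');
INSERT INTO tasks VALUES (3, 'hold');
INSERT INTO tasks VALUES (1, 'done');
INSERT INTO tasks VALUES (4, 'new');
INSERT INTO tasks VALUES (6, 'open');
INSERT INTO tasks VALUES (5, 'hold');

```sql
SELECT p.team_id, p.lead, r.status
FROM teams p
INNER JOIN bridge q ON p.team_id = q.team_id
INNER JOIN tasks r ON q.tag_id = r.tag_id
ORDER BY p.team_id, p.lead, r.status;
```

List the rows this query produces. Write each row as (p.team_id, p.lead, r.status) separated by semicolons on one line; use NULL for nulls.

Joins associate left-to-right: teams INNER JOIN bridge on team_id gives 5 intermediate row(s).
Then INNER JOIN `tasks r` on tag_id: keep only rows whose q.tag_id appears in r.

(2, Zane, closed); (5, Xin, done); (8, Vik, new)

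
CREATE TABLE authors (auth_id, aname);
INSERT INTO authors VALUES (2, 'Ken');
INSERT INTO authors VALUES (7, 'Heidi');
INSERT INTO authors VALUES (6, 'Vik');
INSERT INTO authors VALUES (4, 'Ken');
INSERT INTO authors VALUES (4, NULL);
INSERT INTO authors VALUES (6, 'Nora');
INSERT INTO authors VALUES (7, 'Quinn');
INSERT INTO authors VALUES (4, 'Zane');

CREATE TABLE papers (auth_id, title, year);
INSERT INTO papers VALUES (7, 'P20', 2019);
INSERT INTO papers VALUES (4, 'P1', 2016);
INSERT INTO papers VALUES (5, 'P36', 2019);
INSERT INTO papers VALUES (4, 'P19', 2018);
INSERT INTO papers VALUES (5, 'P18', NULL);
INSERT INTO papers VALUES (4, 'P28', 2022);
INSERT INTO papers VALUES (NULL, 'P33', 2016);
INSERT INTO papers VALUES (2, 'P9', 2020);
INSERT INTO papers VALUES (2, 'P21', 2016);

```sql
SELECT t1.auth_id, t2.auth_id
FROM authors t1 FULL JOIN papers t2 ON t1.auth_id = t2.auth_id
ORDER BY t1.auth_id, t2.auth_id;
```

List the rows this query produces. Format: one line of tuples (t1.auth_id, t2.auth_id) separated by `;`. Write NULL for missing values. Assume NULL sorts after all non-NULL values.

FULL OUTER JOIN keeps every row from both sides; unmatched rows get NULL for the other side's columns.
Matching on t1.auth_id = t2.auth_id. A NULL in a compared column never satisfies the condition.
Matched pairs: 13; unmatched t1 rows kept: 2; unmatched t2 rows kept: 3.

(2, 2); (2, 2); (4, 4); (4, 4); (4, 4); (4, 4); (4, 4); (4, 4); (4, 4); (4, 4); (4, 4); (6, NULL); (6, NULL); (7, 7); (7, 7); (NULL, 5); (NULL, 5); (NULL, NULL)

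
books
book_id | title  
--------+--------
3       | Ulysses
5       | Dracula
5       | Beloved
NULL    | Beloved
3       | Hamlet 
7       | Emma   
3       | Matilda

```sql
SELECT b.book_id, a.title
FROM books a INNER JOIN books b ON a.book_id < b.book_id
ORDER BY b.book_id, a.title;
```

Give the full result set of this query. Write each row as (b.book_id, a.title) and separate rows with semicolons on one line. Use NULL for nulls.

INNER JOIN keeps only pairs where the ON condition holds.
Matching on a.book_id < b.book_id. A NULL in a compared column never satisfies the condition.
Matched pairs: 11.

(5, Hamlet); (5, Hamlet); (5, Matilda); (5, Matilda); (5, Ulysses); (5, Ulysses); (7, Beloved); (7, Dracula); (7, Hamlet); (7, Matilda); (7, Ulysses)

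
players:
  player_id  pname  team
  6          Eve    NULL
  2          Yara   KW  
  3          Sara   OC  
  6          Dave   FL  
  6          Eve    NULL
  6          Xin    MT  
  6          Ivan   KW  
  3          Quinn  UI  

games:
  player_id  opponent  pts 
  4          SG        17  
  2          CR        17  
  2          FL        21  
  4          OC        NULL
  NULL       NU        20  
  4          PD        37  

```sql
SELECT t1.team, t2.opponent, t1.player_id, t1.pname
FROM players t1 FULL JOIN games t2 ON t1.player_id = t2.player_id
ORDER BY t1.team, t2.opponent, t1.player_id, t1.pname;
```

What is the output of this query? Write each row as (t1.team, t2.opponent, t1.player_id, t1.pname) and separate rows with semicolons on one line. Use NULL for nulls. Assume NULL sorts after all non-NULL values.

(FL, NULL, 6, Dave); (KW, CR, 2, Yara); (KW, FL, 2, Yara); (KW, NULL, 6, Ivan); (MT, NULL, 6, Xin); (OC, NULL, 3, Sara); (UI, NULL, 3, Quinn); (NULL, NU, NULL, NULL); (NULL, OC, NULL, NULL); (NULL, PD, NULL, NULL); (NULL, SG, NULL, NULL); (NULL, NULL, 6, Eve); (NULL, NULL, 6, Eve)

FULL OUTER JOIN keeps every row from both sides; unmatched rows get NULL for the other side's columns.
Matching on t1.player_id = t2.player_id. A NULL in a compared column never satisfies the condition.
- t1[0] player_id=6 → no match; kept with NULLs on the t2 side.
- t1[1] player_id=2 → 2 match(es) in t2 → 2 row(s).
- t1[2] player_id=3 → no match; kept with NULLs on the t2 side.
- t1[3] player_id=6 → no match; kept with NULLs on the t2 side.
- t1[4] player_id=6 → no match; kept with NULLs on the t2 side.
- t1[5] player_id=6 → no match; kept with NULLs on the t2 side.
- t1[6] player_id=6 → no match; kept with NULLs on the t2 side.
- t1[7] player_id=3 → no match; kept with NULLs on the t2 side.
- plus 4 unmatched t2 row(s), each kept with NULL t1 columns.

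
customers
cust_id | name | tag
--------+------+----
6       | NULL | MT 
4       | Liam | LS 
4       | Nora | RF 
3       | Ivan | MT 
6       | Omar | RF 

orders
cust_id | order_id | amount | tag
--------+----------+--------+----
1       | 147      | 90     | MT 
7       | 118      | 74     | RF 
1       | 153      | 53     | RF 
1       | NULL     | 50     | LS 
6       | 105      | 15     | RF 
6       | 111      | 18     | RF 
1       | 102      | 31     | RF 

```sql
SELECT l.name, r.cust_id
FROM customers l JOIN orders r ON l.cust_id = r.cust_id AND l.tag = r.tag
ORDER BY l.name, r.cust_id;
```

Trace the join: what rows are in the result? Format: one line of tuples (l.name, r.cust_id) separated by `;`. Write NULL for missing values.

(Omar, 6); (Omar, 6)

INNER JOIN keeps only pairs where the ON condition holds.
Matching on l.cust_id = r.cust_id AND l.tag = r.tag.
- l (cust_id=6, tag=MT) has no partner → excluded.
- l (cust_id=4, tag=LS) has no partner → excluded.
- l (cust_id=4, tag=RF) has no partner → excluded.
- l (cust_id=3, tag=MT) has no partner → excluded.
- l (cust_id=6, tag=RF) pairs with 2 row(s) of r.
After projecting and ordering:
l.name | r.cust_id
Omar | 6
Omar | 6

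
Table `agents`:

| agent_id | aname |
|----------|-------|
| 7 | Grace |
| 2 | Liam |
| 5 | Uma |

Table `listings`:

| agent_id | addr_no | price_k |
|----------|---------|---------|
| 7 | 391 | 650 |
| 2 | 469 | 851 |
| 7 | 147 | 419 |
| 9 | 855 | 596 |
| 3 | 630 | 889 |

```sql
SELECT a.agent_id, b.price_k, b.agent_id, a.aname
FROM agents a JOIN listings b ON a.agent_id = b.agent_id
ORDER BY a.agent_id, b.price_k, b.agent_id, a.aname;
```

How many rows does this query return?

3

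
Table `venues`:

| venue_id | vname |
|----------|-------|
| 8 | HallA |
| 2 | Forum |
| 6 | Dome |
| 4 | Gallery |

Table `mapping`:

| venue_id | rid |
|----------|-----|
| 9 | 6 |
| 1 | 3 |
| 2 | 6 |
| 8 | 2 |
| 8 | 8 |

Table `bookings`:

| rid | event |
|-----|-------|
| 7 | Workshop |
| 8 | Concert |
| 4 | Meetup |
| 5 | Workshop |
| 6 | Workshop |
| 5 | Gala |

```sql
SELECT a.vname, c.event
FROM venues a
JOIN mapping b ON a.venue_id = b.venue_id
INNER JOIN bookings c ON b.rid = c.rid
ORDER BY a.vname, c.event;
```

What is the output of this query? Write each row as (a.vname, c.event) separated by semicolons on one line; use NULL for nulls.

Joins associate left-to-right: venues INNER JOIN mapping on venue_id gives 3 intermediate row(s).
Then INNER JOIN `bookings c` on rid: keep only rows whose b.rid appears in c.

(Forum, Workshop); (HallA, Concert)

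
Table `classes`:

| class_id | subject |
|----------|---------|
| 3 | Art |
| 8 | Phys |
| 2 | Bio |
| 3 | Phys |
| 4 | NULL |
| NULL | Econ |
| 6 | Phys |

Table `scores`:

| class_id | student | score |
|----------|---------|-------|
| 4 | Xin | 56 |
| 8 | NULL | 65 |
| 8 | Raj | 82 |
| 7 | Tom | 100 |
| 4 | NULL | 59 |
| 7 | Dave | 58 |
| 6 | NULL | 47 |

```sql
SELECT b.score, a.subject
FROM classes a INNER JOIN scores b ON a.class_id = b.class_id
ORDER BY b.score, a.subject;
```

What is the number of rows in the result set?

5

INNER JOIN keeps only pairs where the ON condition holds.
Matching on a.class_id = b.class_id. A NULL in a compared column never satisfies the condition.
Matched pairs: 5.
Total: 5 rows.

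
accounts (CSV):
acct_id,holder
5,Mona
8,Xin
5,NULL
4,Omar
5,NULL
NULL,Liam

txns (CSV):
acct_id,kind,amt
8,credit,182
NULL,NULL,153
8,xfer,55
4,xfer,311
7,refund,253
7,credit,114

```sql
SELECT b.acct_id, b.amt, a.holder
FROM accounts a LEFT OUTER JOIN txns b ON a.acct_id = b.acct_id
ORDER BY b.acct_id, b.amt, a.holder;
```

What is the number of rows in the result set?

LEFT JOIN keeps every row from `accounts`; unmatched rows get NULL for `txns`'s columns.
Matching on a.acct_id = b.acct_id. A NULL in a compared column never satisfies the condition.
- a (acct_id=5) has no partner → padded with NULL.
- a (acct_id=8) pairs with 2 row(s) of b.
- a (acct_id=5) has no partner → padded with NULL.
- a (acct_id=4) pairs with 1 row(s) of b.
- a (acct_id=5) has no partner → padded with NULL.
- a (acct_id=NULL) has no partner → padded with NULL.
Total: 3 matched + 4 padded = 7 rows.

7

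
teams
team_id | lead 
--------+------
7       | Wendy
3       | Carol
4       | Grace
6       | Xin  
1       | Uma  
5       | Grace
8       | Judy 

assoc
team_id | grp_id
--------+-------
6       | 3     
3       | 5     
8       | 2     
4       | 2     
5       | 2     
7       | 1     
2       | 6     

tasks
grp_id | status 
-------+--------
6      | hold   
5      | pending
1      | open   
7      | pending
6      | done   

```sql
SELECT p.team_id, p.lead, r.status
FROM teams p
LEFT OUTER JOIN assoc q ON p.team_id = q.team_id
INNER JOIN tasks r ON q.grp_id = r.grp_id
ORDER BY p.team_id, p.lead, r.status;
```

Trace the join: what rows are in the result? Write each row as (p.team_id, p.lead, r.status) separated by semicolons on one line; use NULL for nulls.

(3, Carol, pending); (7, Wendy, open)

Step 1 — p LEFT JOIN q on team_id → 7 row(s).
Then INNER JOIN `tasks r` on grp_id: keep only rows whose q.grp_id appears in r.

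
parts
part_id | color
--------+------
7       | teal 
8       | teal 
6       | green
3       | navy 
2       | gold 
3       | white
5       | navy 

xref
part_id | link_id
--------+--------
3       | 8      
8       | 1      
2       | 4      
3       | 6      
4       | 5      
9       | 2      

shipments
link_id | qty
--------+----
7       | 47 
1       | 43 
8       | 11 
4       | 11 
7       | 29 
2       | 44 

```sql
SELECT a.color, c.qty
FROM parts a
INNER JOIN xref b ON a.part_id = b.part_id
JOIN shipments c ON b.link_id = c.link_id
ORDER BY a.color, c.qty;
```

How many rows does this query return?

Joins associate left-to-right: parts INNER JOIN xref on part_id gives 6 intermediate row(s).
Then INNER JOIN `shipments c` on link_id: keep only rows whose b.link_id appears in c.
Result: 4 row(s).

4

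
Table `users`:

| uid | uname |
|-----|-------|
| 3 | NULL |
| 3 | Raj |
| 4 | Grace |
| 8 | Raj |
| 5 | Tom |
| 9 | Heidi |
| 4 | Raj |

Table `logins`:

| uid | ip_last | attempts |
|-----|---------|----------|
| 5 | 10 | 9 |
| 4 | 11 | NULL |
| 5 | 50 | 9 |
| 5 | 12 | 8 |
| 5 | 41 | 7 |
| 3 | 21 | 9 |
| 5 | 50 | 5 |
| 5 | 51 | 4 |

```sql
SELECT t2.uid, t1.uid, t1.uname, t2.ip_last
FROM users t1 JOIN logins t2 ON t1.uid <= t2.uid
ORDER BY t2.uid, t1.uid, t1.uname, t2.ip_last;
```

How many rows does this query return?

36

INNER JOIN keeps only pairs where the ON condition holds.
Matching on t1.uid <= t2.uid.
Matched pairs: 36.
Total: 36 rows.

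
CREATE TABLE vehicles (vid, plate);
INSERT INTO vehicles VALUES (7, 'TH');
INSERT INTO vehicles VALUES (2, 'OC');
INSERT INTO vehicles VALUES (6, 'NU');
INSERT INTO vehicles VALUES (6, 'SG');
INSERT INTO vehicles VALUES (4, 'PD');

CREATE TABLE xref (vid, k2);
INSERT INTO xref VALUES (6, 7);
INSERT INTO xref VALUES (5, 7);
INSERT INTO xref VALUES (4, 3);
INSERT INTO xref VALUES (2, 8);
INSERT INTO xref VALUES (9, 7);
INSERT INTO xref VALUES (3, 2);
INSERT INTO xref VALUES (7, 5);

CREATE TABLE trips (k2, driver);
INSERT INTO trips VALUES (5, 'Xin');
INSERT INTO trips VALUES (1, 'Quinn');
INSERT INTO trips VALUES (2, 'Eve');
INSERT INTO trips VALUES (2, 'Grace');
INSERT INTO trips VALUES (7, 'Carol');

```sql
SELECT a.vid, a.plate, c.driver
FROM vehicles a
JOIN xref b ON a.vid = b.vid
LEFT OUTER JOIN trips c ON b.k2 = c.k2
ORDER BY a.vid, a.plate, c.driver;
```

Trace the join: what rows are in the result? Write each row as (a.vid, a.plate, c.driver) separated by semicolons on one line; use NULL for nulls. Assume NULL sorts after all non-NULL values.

Evaluate left to right. First `vehicles a INNER JOIN xref b` on vid: 5 row(s).
Then LEFT JOIN `trips c` on k2: each of those 5 rows is kept; rows whose b.k2 has no match in c get NULL for c's columns.

(2, OC, NULL); (4, PD, NULL); (6, NU, Carol); (6, SG, Carol); (7, TH, Xin)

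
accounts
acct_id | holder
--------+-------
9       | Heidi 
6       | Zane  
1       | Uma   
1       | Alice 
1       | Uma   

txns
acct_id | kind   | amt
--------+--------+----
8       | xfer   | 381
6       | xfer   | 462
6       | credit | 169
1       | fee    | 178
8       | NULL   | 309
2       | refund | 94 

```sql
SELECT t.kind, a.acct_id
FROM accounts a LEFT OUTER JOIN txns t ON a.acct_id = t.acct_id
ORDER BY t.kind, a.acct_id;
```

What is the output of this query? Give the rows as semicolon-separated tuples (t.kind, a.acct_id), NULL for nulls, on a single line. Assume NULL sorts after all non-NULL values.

(credit, 6); (fee, 1); (fee, 1); (fee, 1); (xfer, 6); (NULL, 9)

LEFT JOIN keeps every row from `accounts`; unmatched rows get NULL for `txns`'s columns.
Matching on a.acct_id = t.acct_id.
Matched pairs: 5; unmatched a rows kept: 1.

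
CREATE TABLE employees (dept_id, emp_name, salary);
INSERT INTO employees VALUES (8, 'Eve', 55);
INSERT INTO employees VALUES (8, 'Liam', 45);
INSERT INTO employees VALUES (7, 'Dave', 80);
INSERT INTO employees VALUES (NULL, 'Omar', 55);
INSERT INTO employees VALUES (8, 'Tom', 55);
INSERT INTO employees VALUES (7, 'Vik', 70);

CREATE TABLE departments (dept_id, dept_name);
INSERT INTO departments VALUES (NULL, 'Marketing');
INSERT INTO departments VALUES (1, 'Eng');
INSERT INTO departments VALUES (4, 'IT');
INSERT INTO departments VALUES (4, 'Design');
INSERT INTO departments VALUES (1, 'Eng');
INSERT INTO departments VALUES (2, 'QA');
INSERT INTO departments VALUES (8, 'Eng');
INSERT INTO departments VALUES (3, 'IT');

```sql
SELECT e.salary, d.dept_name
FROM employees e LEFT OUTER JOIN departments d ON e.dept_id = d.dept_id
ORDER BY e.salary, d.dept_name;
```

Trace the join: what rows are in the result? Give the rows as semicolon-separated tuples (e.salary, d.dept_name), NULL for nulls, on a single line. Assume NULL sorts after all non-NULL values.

LEFT JOIN keeps every row from `employees`; unmatched rows get NULL for `departments`'s columns.
Matching on e.dept_id = d.dept_id. A NULL in a compared column never satisfies the condition.
- e row (dept_id=8): matches 1 d row(s) → 1 output row(s).
- e row (dept_id=8): matches 1 d row(s) → 1 output row(s).
- e row (dept_id=7): no match → kept, d columns NULL.
- e row (dept_id=NULL): no match → kept, d columns NULL.
- e row (dept_id=8): matches 1 d row(s) → 1 output row(s).
- e row (dept_id=7): no match → kept, d columns NULL.
After projecting and ordering:
e.salary | d.dept_name
45 | Eng
55 | Eng
55 | Eng
55 | NULL
70 | NULL
80 | NULL

(45, Eng); (55, Eng); (55, Eng); (55, NULL); (70, NULL); (80, NULL)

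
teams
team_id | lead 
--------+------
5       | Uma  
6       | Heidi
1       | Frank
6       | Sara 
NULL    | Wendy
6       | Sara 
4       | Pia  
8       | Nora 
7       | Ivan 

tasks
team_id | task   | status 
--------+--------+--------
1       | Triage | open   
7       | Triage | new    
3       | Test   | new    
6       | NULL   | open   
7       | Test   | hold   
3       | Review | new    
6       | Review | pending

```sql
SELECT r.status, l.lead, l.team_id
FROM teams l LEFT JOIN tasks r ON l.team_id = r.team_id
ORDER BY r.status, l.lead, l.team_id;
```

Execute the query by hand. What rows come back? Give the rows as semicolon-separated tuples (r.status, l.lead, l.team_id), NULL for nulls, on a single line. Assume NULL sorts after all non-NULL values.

(hold, Ivan, 7); (new, Ivan, 7); (open, Frank, 1); (open, Heidi, 6); (open, Sara, 6); (open, Sara, 6); (pending, Heidi, 6); (pending, Sara, 6); (pending, Sara, 6); (NULL, Nora, 8); (NULL, Pia, 4); (NULL, Uma, 5); (NULL, Wendy, NULL)

LEFT JOIN keeps every row from `teams`; unmatched rows get NULL for `tasks`'s columns.
Matching on l.team_id = r.team_id. A NULL in a compared column never satisfies the condition.
- team_id=5: no r row matches, row kept with r columns NULL.
- team_id=6: 2 matching r row(s), so 2 row(s) emitted.
- team_id=1: 1 matching r row(s), so 1 row(s) emitted.
- team_id=6: 2 matching r row(s), so 2 row(s) emitted.
- team_id=NULL: no r row matches, row kept with r columns NULL.
- team_id=6: 2 matching r row(s), so 2 row(s) emitted.
- team_id=4: no r row matches, row kept with r columns NULL.
- team_id=8: no r row matches, row kept with r columns NULL.
- team_id=7: 2 matching r row(s), so 2 row(s) emitted.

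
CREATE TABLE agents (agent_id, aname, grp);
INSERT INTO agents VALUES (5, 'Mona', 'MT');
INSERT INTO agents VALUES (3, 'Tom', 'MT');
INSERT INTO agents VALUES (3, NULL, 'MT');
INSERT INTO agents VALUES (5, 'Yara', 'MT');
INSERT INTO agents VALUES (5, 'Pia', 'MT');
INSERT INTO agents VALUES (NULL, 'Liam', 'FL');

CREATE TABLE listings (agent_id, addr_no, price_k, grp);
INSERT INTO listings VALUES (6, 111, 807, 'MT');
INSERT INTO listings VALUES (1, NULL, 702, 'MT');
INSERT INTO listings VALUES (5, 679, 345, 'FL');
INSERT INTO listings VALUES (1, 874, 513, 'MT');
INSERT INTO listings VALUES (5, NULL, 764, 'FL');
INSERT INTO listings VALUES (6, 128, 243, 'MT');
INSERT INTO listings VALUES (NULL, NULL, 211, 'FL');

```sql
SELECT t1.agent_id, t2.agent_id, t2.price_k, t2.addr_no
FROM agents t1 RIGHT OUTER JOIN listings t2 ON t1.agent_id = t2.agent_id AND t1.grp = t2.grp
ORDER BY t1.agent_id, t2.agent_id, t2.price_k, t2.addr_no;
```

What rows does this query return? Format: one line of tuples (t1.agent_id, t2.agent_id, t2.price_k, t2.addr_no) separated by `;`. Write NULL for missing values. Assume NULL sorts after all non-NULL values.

(NULL, 1, 513, 874); (NULL, 1, 702, NULL); (NULL, 5, 345, 679); (NULL, 5, 764, NULL); (NULL, 6, 243, 128); (NULL, 6, 807, 111); (NULL, NULL, 211, NULL)

RIGHT JOIN keeps every row from `listings`; unmatched rows get NULL for `agents`'s columns.
Matching on t1.agent_id = t2.agent_id AND t1.grp = t2.grp. A NULL in a compared column never satisfies the condition.
Matched pairs: 0; unmatched t2 rows kept: 7.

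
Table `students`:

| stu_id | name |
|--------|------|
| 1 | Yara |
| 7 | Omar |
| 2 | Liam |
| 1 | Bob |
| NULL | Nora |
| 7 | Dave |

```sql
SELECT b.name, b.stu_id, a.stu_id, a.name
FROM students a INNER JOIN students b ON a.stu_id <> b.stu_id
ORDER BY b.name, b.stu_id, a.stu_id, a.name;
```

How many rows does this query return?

INNER JOIN keeps only pairs where the ON condition holds.
Matching on a.stu_id <> b.stu_id. A NULL in a compared column never satisfies the condition.
- a (stu_id=1) pairs with 3 row(s) of b.
- a (stu_id=7) pairs with 3 row(s) of b.
- a (stu_id=2) pairs with 4 row(s) of b.
- a (stu_id=1) pairs with 3 row(s) of b.
- a (stu_id=NULL) has no partner → excluded.
- a (stu_id=7) pairs with 3 row(s) of b.
Total: 16 rows.

16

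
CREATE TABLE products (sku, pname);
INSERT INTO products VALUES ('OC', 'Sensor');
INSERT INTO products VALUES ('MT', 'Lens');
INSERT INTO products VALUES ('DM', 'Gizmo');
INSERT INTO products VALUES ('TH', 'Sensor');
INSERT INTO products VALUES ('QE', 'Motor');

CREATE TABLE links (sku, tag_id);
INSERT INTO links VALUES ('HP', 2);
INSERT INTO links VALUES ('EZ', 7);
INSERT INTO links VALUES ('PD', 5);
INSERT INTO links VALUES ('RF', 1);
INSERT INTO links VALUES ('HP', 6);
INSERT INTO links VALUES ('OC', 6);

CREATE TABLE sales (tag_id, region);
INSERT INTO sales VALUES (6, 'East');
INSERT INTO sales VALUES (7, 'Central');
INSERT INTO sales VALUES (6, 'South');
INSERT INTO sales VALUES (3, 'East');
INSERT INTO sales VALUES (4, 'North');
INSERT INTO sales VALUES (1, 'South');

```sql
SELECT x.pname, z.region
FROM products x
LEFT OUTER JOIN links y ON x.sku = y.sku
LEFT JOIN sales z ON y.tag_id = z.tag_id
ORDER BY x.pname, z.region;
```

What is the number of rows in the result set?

6

Step 1 — x LEFT JOIN y on sku → 5 row(s).
Then LEFT JOIN `sales z` on tag_id: each of those 5 rows is kept; rows whose y.tag_id has no match in z get NULL for z's columns.
Result: 6 row(s).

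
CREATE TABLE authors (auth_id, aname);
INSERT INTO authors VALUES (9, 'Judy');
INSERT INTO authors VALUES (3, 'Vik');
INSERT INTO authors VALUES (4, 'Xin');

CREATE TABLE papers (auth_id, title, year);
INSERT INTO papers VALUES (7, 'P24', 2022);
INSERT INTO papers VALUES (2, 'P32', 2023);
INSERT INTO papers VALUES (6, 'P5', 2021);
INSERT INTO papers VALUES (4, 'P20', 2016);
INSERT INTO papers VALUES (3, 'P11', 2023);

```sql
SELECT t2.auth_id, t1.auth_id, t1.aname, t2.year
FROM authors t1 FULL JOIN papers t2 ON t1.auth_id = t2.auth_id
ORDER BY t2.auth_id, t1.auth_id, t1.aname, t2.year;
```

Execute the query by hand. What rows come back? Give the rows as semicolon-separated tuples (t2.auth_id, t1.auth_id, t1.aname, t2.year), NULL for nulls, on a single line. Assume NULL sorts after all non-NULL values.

(2, NULL, NULL, 2023); (3, 3, Vik, 2023); (4, 4, Xin, 2016); (6, NULL, NULL, 2021); (7, NULL, NULL, 2022); (NULL, 9, Judy, NULL)

FULL OUTER JOIN keeps every row from both sides; unmatched rows get NULL for the other side's columns.
Matching on t1.auth_id = t2.auth_id.
Matched pairs: 2; unmatched t1 rows kept: 1; unmatched t2 rows kept: 3.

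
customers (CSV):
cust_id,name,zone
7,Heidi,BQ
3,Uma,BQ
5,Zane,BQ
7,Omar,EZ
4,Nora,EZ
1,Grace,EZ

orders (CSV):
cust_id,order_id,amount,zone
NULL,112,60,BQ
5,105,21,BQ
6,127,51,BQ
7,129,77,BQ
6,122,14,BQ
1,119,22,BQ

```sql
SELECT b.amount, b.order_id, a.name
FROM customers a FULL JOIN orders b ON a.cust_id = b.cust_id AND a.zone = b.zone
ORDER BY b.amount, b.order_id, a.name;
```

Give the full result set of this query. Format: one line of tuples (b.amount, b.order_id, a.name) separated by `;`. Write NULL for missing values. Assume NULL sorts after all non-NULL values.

(14, 122, NULL); (21, 105, Zane); (22, 119, NULL); (51, 127, NULL); (60, 112, NULL); (77, 129, Heidi); (NULL, NULL, Grace); (NULL, NULL, Nora); (NULL, NULL, Omar); (NULL, NULL, Uma)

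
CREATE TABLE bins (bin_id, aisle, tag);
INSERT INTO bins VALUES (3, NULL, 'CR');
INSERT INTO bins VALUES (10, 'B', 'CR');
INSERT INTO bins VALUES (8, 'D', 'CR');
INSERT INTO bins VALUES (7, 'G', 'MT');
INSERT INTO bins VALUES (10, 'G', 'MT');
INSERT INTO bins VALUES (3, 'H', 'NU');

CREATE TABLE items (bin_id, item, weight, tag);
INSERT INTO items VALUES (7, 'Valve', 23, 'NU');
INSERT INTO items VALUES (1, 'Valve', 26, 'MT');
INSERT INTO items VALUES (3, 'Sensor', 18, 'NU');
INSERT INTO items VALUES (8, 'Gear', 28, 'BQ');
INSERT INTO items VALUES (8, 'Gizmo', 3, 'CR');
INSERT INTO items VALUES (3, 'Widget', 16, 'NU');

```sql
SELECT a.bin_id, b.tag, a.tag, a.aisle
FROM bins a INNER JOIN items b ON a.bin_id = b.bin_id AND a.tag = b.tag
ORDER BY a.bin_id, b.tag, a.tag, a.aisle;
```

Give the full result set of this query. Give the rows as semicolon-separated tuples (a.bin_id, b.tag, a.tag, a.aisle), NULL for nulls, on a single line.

INNER JOIN keeps only pairs where the ON condition holds.
Matching on a.bin_id = b.bin_id AND a.tag = b.tag.
Matched pairs: 3.

(3, NU, NU, H); (3, NU, NU, H); (8, CR, CR, D)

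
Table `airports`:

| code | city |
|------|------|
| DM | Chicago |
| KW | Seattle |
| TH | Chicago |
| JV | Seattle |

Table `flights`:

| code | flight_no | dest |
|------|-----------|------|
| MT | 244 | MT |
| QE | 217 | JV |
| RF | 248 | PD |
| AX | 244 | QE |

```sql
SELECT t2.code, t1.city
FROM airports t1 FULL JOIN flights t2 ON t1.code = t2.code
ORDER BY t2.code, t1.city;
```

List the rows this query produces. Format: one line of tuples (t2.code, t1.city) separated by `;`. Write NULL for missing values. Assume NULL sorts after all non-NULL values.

FULL OUTER JOIN keeps every row from both sides; unmatched rows get NULL for the other side's columns.
Matching on t1.code = t2.code.
Matched pairs: 0; unmatched t1 rows kept: 4; unmatched t2 rows kept: 4.

(AX, NULL); (MT, NULL); (QE, NULL); (RF, NULL); (NULL, Chicago); (NULL, Chicago); (NULL, Seattle); (NULL, Seattle)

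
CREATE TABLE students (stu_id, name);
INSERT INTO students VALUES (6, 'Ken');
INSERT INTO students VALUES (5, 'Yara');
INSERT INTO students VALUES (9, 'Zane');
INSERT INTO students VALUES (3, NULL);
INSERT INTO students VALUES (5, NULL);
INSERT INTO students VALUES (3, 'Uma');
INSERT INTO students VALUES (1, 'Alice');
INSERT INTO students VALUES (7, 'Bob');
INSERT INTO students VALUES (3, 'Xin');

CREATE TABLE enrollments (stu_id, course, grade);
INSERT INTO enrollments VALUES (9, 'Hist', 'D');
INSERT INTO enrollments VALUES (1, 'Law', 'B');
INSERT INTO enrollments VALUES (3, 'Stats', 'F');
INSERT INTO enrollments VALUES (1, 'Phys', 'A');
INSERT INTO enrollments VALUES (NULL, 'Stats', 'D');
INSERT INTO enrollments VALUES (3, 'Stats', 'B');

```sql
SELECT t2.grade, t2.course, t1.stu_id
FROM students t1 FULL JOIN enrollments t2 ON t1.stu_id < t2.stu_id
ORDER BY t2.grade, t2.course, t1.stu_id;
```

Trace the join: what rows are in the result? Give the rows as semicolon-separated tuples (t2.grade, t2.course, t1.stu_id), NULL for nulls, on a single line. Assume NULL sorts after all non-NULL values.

(A, Phys, NULL); (B, Law, NULL); (B, Stats, 1); (D, Hist, 1); (D, Hist, 3); (D, Hist, 3); (D, Hist, 3); (D, Hist, 5); (D, Hist, 5); (D, Hist, 6); (D, Hist, 7); (D, Stats, NULL); (F, Stats, 1); (NULL, NULL, 9)

FULL OUTER JOIN keeps every row from both sides; unmatched rows get NULL for the other side's columns.
Matching on t1.stu_id < t2.stu_id. A NULL in a compared column never satisfies the condition.
- stu_id=6: 1 matching t2 row(s), so 1 row(s) emitted.
- stu_id=5: 1 matching t2 row(s), so 1 row(s) emitted.
- stu_id=9: no t2 row matches, row kept with t2 columns NULL.
- stu_id=3: 1 matching t2 row(s), so 1 row(s) emitted.
- stu_id=5: 1 matching t2 row(s), so 1 row(s) emitted.
- stu_id=3: 1 matching t2 row(s), so 1 row(s) emitted.
- stu_id=1: 3 matching t2 row(s), so 3 row(s) emitted.
- stu_id=7: 1 matching t2 row(s), so 1 row(s) emitted.
- stu_id=3: 1 matching t2 row(s), so 1 row(s) emitted.
- 3 t2 row(s) had no t1 match → kept, t1 columns NULL.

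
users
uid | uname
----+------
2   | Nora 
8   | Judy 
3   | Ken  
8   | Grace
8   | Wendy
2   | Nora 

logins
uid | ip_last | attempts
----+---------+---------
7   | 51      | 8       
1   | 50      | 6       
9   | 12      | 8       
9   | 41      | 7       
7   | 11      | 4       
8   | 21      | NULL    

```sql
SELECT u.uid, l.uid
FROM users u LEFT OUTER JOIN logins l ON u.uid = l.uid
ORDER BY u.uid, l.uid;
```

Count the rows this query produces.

6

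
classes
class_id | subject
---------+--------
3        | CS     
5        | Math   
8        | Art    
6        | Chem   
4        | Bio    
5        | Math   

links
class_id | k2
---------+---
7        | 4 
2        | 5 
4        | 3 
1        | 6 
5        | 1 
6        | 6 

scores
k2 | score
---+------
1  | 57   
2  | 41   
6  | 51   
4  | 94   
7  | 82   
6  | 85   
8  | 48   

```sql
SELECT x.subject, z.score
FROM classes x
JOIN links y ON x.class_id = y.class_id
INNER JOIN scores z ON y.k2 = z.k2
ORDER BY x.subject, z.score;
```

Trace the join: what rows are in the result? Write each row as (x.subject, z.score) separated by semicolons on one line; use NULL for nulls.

(Chem, 51); (Chem, 85); (Math, 57); (Math, 57)

Evaluate left to right. First `classes x INNER JOIN links y` on class_id: 4 row(s).
Then INNER JOIN `scores z` on k2: keep only rows whose y.k2 appears in z.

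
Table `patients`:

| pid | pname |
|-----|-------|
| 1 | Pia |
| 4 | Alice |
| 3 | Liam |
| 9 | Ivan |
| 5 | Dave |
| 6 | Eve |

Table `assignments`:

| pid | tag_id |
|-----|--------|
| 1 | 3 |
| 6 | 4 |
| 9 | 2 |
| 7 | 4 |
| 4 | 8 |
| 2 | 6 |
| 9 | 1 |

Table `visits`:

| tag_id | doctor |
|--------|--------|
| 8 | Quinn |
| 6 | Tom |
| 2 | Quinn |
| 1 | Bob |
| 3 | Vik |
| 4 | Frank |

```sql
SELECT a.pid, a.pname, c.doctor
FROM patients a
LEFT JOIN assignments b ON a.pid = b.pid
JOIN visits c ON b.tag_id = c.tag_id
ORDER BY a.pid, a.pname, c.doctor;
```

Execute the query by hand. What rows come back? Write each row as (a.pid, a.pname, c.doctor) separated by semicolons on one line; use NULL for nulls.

(1, Pia, Vik); (4, Alice, Quinn); (6, Eve, Frank); (9, Ivan, Bob); (9, Ivan, Quinn)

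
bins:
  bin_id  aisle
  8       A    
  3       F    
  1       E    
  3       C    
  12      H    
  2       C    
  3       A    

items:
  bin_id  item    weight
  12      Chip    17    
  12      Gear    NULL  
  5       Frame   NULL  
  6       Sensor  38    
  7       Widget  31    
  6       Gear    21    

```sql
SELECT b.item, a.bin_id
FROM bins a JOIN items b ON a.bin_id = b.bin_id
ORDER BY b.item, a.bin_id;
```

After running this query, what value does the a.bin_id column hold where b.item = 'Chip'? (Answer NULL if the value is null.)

INNER JOIN keeps only pairs where the ON condition holds.
Matching on a.bin_id = b.bin_id.
Matched pairs: 2.

12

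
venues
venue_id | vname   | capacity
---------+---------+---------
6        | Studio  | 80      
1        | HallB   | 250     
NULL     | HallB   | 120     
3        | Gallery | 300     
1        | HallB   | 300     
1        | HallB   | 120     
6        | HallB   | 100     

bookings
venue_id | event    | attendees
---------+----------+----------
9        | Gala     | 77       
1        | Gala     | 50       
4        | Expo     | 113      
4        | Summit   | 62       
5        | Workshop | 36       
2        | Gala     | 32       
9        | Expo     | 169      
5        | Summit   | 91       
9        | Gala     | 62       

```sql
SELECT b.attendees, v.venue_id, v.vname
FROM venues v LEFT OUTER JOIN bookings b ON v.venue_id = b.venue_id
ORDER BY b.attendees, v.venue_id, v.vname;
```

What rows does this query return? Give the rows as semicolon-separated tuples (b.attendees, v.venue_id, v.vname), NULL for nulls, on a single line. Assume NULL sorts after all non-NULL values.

LEFT JOIN keeps every row from `venues`; unmatched rows get NULL for `bookings`'s columns.
Matching on v.venue_id = b.venue_id. A NULL in a compared column never satisfies the condition.
Matched pairs: 3; unmatched v rows kept: 4.

(50, 1, HallB); (50, 1, HallB); (50, 1, HallB); (NULL, 3, Gallery); (NULL, 6, HallB); (NULL, 6, Studio); (NULL, NULL, HallB)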